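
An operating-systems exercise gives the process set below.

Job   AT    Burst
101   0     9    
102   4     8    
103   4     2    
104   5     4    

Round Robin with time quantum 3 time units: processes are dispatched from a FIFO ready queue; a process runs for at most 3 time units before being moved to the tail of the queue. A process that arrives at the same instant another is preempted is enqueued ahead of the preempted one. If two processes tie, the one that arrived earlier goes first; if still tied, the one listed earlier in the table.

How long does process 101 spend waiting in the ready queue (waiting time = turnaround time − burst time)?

Gantt: | 101 0-6 | 102 6-9 | 103 9-11 | 104 11-14 | 101 14-17 | 102 17-20 | 104 20-21 | 102 21-23 |
Completion: 101=17  102=23  103=11  104=21
Turnaround (C−A): 101=17  102=19  103=7  104=16
Waiting(101) = turnaround − burst = 17 − 9 = 8

8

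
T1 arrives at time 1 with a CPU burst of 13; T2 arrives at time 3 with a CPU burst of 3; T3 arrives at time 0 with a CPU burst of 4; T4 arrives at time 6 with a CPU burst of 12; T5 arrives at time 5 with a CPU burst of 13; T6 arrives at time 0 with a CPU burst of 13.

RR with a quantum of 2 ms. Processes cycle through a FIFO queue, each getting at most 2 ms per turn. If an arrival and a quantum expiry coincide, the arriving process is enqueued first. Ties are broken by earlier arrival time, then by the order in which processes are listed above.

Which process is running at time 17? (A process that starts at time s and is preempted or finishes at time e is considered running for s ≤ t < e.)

Schedule: | T3 0-2 | T6 2-4 | T1 4-6 | T3 6-8 | T2 8-10 | T6 10-12 | T5 12-14 | T4 14-16 | T1 16-18 | T2 18-19 | T6 19-21 | T5 21-23 | T4 23-25 | T1 25-27 | T6 27-29 | T5 29-31 | T4 31-33 | T1 33-35 | T6 35-37 | T5 37-39 | T4 39-41 | T1 41-43 | T6 43-45 | T5 45-47 | T4 47-49 | T1 49-51 | T6 51-52 | T5 52-54 | T4 54-56 | T1 56-57 | T5 57-58 |
Completion: T1=57  T2=19  T3=8  T4=56  T5=58  T6=52

T1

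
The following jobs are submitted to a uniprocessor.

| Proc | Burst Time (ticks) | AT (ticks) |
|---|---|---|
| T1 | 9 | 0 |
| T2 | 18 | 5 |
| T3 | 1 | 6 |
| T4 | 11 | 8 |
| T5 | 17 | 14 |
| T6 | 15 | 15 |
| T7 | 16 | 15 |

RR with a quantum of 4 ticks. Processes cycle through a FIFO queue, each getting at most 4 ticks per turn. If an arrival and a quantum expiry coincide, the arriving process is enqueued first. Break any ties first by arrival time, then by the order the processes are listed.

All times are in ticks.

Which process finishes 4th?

Gantt: | T1 0-8 | T2 8-12 | T3 12-13 | T4 13-17 | T1 17-18 | T2 18-22 | T5 22-26 | T6 26-30 | T7 30-34 | T4 34-38 | T2 38-42 | T5 42-46 | T6 46-50 | T7 50-54 | T4 54-57 | T2 57-61 | T5 61-65 | T6 65-69 | T7 69-73 | T2 73-75 | T5 75-79 | T6 79-82 | T7 82-86 | T5 86-87 |
Completion: T1=18  T2=75  T3=13  T4=57  T5=87  T6=82  T7=86
Finish order: T3 → T1 → T4 → T2 → T6 → T7 → T5

T2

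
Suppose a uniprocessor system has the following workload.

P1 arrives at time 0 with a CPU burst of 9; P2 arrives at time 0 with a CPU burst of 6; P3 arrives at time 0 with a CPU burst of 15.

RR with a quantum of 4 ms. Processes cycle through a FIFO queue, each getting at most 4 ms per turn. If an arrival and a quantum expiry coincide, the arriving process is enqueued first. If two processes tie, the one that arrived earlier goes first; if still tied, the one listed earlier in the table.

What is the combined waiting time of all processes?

41

Timeline: | P1 0-4 | P2 4-8 | P3 8-12 | P1 12-16 | P2 16-18 | P3 18-22 | P1 22-23 | P3 23-30 |
Completion: P1=23  P2=18  P3=30
Turnaround (C−A): P1=23  P2=18  P3=30
Waiting = turnaround − burst: P1=14, P2=12, P3=15
Total waiting = 14 + 12 + 15 = 41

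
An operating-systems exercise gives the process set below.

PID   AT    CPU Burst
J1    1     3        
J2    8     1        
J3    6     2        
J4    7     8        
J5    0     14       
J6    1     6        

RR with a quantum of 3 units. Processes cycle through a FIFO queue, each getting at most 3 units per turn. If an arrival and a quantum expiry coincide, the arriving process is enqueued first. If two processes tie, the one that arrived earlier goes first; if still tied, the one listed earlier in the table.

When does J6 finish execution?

21

Timeline: | J5 0-3 | J1 3-6 | J6 6-9 | J5 9-12 | J3 12-14 | J4 14-17 | J2 17-18 | J6 18-21 | J5 21-24 | J4 24-27 | J5 27-30 | J4 30-32 | J5 32-34 |
Completion: J1=6  J2=18  J3=14  J4=32  J5=34  J6=21
Turnaround (C−A): J1=5  J2=10  J3=8  J4=25  J5=34  J6=20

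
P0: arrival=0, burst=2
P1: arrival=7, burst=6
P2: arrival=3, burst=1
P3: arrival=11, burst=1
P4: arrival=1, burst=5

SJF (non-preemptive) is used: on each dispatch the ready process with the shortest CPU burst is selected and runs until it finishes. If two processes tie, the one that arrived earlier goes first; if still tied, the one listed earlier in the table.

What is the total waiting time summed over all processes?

9

Gantt: | P0 0-2 | P4 2-7 | P2 7-8 | P1 8-14 | P3 14-15 |
Completion: P0=2  P1=14  P2=8  P3=15  P4=7
Waiting = turnaround − burst: P0=0, P1=1, P2=4, P3=3, P4=1
Total waiting = 0 + 1 + 4 + 3 + 1 = 9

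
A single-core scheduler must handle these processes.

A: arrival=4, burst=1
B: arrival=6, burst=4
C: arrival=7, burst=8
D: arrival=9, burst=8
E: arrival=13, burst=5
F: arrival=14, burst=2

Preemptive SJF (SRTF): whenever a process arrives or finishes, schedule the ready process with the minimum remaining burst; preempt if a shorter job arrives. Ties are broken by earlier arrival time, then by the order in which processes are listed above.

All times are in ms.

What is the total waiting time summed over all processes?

28

Schedule: | idle 0-4 | A 4-5 | idle 5-6 | B 6-10 | C 10-14 | F 14-16 | C 16-20 | E 20-25 | D 25-33 |
Completion: A=5  B=10  C=20  D=33  E=25  F=16
Turnaround (C−A): A=1  B=4  C=13  D=24  E=12  F=2
Waiting = turnaround − burst: A=0, B=0, C=5, D=16, E=7, F=0
Total waiting = 0 + 0 + 5 + 16 + 7 + 0 = 28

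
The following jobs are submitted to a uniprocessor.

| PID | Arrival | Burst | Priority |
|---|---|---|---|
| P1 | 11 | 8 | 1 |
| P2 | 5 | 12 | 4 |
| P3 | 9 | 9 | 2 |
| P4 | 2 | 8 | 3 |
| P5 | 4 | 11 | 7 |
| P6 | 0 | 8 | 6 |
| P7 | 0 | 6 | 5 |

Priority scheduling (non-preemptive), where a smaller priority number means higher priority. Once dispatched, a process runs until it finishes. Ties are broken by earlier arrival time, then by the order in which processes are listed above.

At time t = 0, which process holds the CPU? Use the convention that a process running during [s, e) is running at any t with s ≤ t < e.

P7

Gantt: | P7 0-6 | P4 6-14 | P1 14-22 | P3 22-31 | P2 31-43 | P6 43-51 | P5 51-62 |
Completion: P1=22  P2=43  P3=31  P4=14  P5=62  P6=51  P7=6
Turnaround (C−A): P1=11  P2=38  P3=22  P4=12  P5=58  P6=51  P7=6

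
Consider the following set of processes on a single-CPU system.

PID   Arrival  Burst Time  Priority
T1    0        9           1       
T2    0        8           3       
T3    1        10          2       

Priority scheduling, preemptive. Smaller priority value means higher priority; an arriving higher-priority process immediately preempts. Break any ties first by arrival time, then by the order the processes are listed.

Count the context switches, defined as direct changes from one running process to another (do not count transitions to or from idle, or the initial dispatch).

2

Schedule: | T1 0-9 | T3 9-19 | T2 19-27 |
Completion: T1=9  T2=27  T3=19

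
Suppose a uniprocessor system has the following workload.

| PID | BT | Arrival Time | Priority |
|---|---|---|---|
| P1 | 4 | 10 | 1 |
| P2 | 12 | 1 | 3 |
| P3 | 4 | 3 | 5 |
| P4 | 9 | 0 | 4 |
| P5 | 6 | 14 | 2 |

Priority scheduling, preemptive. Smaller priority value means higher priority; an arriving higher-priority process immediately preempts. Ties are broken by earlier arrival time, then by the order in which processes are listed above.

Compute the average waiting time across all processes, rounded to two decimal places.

12.00

Gantt: | P4 0-1 | P2 1-10 | P1 10-14 | P5 14-20 | P2 20-23 | P4 23-31 | P3 31-35 |
Completion: P1=14  P2=23  P3=35  P4=31  P5=20
Turnaround (C−A): P1=4  P2=22  P3=32  P4=31  P5=6
Waiting times: P1=0, P2=10, P3=28, P4=22, P5=0
Average waiting = (0+10+28+22+0) / 5 = 60/5 = 12.00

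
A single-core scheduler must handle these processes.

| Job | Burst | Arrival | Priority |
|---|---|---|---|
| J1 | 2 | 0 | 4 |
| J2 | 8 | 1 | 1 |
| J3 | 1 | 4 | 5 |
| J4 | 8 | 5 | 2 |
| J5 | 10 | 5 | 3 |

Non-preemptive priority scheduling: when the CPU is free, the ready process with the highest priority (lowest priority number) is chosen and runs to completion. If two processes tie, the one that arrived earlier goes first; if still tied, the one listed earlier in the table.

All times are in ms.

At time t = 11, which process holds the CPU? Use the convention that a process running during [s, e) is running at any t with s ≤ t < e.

J4

Schedule: | J1 0-2 | J2 2-10 | J4 10-18 | J5 18-28 | J3 28-29 |
Completion: J1=2  J2=10  J3=29  J4=18  J5=28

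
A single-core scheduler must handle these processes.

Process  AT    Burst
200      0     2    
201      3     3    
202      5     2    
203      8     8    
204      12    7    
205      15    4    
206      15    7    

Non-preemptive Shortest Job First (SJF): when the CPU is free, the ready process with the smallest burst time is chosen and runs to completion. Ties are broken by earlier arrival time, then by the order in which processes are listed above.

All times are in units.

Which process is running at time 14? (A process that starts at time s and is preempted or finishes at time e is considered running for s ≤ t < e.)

203

Timeline: | 200 0-2 | idle 2-3 | 201 3-6 | 202 6-8 | 203 8-16 | 205 16-20 | 204 20-27 | 206 27-34 |
Completion: 200=2  201=6  202=8  203=16  204=27  205=20  206=34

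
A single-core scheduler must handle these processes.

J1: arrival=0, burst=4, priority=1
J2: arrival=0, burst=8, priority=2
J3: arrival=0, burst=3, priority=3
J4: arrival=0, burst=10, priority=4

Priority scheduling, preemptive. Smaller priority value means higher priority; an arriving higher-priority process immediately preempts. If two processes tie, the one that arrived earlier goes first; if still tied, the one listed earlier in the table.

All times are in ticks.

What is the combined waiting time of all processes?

31

Timeline: | J1 0-4 | J2 4-12 | J3 12-15 | J4 15-25 |
Completion: J1=4  J2=12  J3=15  J4=25
Turnaround (C−A): J1=4  J2=12  J3=15  J4=25
Waiting = turnaround − burst: J1=0, J2=4, J3=12, J4=15
Total waiting = 0 + 4 + 12 + 15 = 31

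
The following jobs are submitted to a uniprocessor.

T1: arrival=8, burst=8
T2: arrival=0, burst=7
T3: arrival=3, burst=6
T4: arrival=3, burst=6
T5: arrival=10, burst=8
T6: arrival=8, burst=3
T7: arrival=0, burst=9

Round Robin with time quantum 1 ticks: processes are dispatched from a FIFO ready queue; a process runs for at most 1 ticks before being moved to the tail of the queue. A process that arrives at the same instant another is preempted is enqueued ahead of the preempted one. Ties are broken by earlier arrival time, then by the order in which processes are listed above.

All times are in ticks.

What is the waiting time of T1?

Gantt: | T2 0-1 | T7 1-2 | T2 2-3 | T7 3-4 | T3 4-5 | T4 5-6 | T2 6-7 | T7 7-8 | T3 8-9 | T4 9-10 | T2 10-11 | T1 11-12 | T6 12-13 | T7 13-14 | T3 14-15 | T5 15-16 | T4 16-17 | T2 17-18 | T1 18-19 | T6 19-20 | T7 20-21 | T3 21-22 | T5 22-23 | T4 23-24 | T2 24-25 | T1 25-26 | T6 26-27 | T7 27-28 | T3 28-29 | T5 29-30 | T4 30-31 | T2 31-32 | T1 32-33 | T7 33-34 | T3 34-35 | T5 35-36 | T4 36-37 | T1 37-38 | T7 38-39 | T5 39-40 | T1 40-41 | T7 41-42 | T5 42-43 | T1 43-44 | T5 44-45 | T1 45-46 | T5 46-47 |
Completion: T1=46  T2=32  T3=35  T4=37  T5=47  T6=27  T7=42
Waiting(T1) = turnaround − burst = 38 − 8 = 30

30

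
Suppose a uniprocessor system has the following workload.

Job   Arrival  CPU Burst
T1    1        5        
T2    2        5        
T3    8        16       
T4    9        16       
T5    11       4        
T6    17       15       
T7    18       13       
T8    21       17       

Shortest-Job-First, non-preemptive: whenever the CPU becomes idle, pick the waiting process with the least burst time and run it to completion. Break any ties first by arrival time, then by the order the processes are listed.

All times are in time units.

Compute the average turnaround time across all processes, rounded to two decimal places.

30.75

Gantt: | idle 0-1 | T1 1-6 | T2 6-11 | T5 11-15 | T3 15-31 | T7 31-44 | T6 44-59 | T4 59-75 | T8 75-92 |
Completion: T1=6  T2=11  T3=31  T4=75  T5=15  T6=59  T7=44  T8=92
Turnaround (C−A): T1=5  T2=9  T3=23  T4=66  T5=4  T6=42  T7=26  T8=71
Turnaround times: T1=5, T2=9, T3=23, T4=66, T5=4, T6=42, T7=26, T8=71
Average turnaround = (5+9+23+66+4+42+26+71) / 8 = 246/8 = 30.75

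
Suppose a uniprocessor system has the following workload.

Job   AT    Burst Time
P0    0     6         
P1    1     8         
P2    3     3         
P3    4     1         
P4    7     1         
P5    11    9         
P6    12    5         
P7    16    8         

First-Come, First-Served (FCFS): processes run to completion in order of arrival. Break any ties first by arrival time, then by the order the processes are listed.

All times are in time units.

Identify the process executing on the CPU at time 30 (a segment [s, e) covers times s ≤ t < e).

Timeline: | P0 0-6 | P1 6-14 | P2 14-17 | P3 17-18 | P4 18-19 | P5 19-28 | P6 28-33 | P7 33-41 |
Completion: P0=6  P1=14  P2=17  P3=18  P4=19  P5=28  P6=33  P7=41

P6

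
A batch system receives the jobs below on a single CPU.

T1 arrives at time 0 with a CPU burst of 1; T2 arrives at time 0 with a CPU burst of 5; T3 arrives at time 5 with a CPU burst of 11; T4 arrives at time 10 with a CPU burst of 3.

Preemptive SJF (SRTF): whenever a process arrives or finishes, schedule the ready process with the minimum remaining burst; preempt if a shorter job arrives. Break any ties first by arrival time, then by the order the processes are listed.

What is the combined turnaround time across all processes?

25

Gantt: | T1 0-1 | T2 1-6 | T3 6-10 | T4 10-13 | T3 13-20 |
Completion: T1=1  T2=6  T3=20  T4=13
Turnaround (C−A): T1=1  T2=6  T3=15  T4=3
Turnaround = completion − arrival: T1=1, T2=6, T3=15, T4=3
Total turnaround = 1 + 6 + 15 + 3 = 25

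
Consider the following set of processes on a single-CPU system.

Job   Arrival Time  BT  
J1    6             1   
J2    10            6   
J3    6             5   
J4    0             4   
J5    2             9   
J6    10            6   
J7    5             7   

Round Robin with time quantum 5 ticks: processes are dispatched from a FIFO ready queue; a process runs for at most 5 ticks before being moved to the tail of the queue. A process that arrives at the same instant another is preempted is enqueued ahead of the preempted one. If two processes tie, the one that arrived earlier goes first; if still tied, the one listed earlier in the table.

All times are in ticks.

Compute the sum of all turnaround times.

Schedule: | J4 0-4 | J5 4-9 | J7 9-14 | J1 14-15 | J3 15-20 | J5 20-24 | J2 24-29 | J6 29-34 | J7 34-36 | J2 36-37 | J6 37-38 |
Completion: J1=15  J2=37  J3=20  J4=4  J5=24  J6=38  J7=36
Turnaround = completion − arrival: J1=9, J2=27, J3=14, J4=4, J5=22, J6=28, J7=31
Total turnaround = 9 + 27 + 14 + 4 + 22 + 28 + 31 = 135

135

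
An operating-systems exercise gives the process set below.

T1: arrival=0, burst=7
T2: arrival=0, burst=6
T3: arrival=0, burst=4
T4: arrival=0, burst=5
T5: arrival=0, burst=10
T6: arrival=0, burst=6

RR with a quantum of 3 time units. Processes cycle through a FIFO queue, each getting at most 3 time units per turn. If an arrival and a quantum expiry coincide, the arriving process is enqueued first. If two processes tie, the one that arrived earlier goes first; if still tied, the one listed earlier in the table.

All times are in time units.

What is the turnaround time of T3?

25

Gantt: | T1 0-3 | T2 3-6 | T3 6-9 | T4 9-12 | T5 12-15 | T6 15-18 | T1 18-21 | T2 21-24 | T3 24-25 | T4 25-27 | T5 27-30 | T6 30-33 | T1 33-34 | T5 34-38 |
Completion: T1=34  T2=24  T3=25  T4=27  T5=38  T6=33
Turnaround (C−A): T1=34  T2=24  T3=25  T4=27  T5=38  T6=33
Turnaround(T3) = completion − arrival = 25 − 0 = 25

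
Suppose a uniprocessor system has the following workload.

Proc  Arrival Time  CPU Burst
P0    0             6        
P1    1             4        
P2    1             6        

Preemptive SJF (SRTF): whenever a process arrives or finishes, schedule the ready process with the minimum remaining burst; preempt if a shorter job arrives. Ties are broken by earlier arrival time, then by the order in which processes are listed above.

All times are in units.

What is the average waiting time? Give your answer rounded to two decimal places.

Schedule: | P0 0-1 | P1 1-5 | P0 5-10 | P2 10-16 |
Completion: P0=10  P1=5  P2=16
Waiting times: P0=4, P1=0, P2=9
Average waiting = (4+0+9) / 3 = 13/3 = 4.33

4.33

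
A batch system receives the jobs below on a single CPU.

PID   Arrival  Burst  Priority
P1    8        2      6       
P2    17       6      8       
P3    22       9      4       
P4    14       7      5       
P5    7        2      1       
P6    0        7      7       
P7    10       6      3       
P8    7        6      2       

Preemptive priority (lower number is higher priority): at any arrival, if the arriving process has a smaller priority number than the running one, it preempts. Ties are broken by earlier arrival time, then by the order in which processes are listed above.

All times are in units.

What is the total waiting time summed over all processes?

Timeline: | P6 0-7 | P5 7-9 | P8 9-15 | P7 15-21 | P4 21-22 | P3 22-31 | P4 31-37 | P1 37-39 | P2 39-45 |
Completion: P1=39  P2=45  P3=31  P4=37  P5=9  P6=7  P7=21  P8=15
Turnaround (C−A): P1=31  P2=28  P3=9  P4=23  P5=2  P6=7  P7=11  P8=8
Waiting = turnaround − burst: P1=29, P2=22, P3=0, P4=16, P5=0, P6=0, P7=5, P8=2
Total waiting = 29 + 22 + 0 + 16 + 0 + 0 + 5 + 2 = 74

74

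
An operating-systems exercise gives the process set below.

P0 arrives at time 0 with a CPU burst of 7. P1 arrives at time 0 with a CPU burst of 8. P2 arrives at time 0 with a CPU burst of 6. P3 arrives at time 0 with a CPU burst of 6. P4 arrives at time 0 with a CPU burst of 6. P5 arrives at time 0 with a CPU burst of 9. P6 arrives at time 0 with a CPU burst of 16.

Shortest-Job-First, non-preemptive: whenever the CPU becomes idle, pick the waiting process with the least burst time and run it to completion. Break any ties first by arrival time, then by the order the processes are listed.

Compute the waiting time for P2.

Schedule: | P2 0-6 | P3 6-12 | P4 12-18 | P0 18-25 | P1 25-33 | P5 33-42 | P6 42-58 |
Completion: P0=25  P1=33  P2=6  P3=12  P4=18  P5=42  P6=58
Turnaround (C−A): P0=25  P1=33  P2=6  P3=12  P4=18  P5=42  P6=58
Waiting(P2) = turnaround − burst = 6 − 6 = 0

0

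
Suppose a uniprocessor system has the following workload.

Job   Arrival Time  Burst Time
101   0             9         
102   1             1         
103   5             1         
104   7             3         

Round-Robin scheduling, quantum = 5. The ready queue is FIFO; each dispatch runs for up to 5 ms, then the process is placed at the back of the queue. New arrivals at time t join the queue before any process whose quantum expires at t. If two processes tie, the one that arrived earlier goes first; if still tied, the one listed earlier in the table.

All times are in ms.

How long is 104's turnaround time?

7

Schedule: | 101 0-5 | 102 5-6 | 103 6-7 | 101 7-11 | 104 11-14 |
Completion: 101=11  102=6  103=7  104=14
Turnaround (C−A): 101=11  102=5  103=2  104=7
Turnaround(104) = completion − arrival = 14 − 7 = 7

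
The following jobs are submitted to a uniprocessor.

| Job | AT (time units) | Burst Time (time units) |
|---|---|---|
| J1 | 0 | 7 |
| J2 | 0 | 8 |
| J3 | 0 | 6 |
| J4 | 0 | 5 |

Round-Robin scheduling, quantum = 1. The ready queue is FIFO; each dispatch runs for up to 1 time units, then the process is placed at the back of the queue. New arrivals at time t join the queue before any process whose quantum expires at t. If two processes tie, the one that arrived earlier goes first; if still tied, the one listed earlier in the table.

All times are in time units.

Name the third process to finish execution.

J1

Schedule: | J1 0-1 | J2 1-2 | J3 2-3 | J4 3-4 | J1 4-5 | J2 5-6 | J3 6-7 | J4 7-8 | J1 8-9 | J2 9-10 | J3 10-11 | J4 11-12 | J1 12-13 | J2 13-14 | J3 14-15 | J4 15-16 | J1 16-17 | J2 17-18 | J3 18-19 | J4 19-20 | J1 20-21 | J2 21-22 | J3 22-23 | J1 23-24 | J2 24-26 |
Completion: J1=24  J2=26  J3=23  J4=20
Turnaround (C−A): J1=24  J2=26  J3=23  J4=20
Finish order: J4 → J3 → J1 → J2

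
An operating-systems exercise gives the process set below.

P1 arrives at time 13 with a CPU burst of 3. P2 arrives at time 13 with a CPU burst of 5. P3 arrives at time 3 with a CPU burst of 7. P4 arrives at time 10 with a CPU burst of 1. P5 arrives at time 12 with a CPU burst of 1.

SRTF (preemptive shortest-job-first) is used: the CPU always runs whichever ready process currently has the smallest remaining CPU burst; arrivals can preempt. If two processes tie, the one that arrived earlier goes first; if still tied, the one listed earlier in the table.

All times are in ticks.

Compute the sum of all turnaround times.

Timeline: | idle 0-3 | P3 3-10 | P4 10-11 | idle 11-12 | P5 12-13 | P1 13-16 | P2 16-21 |
Completion: P1=16  P2=21  P3=10  P4=11  P5=13
Turnaround (C−A): P1=3  P2=8  P3=7  P4=1  P5=1
Turnaround = completion − arrival: P1=3, P2=8, P3=7, P4=1, P5=1
Total turnaround = 3 + 8 + 7 + 1 + 1 = 20

20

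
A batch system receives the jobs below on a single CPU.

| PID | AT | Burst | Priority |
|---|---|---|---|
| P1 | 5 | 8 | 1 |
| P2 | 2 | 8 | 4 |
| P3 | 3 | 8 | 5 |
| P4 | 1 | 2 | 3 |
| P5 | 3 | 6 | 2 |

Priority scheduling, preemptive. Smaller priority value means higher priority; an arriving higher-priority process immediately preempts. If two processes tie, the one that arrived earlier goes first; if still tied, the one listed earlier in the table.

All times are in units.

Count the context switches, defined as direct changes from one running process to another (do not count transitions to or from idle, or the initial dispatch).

Timeline: | idle 0-1 | P4 1-3 | P5 3-5 | P1 5-13 | P5 13-17 | P2 17-25 | P3 25-33 |
Completion: P1=13  P2=25  P3=33  P4=3  P5=17
Turnaround (C−A): P1=8  P2=23  P3=30  P4=2  P5=14

5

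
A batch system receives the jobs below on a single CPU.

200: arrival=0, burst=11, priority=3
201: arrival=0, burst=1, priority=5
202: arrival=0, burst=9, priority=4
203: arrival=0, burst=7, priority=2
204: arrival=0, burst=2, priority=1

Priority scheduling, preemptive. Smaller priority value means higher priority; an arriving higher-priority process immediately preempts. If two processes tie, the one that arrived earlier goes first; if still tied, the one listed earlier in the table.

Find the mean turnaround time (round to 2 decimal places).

18.00

Schedule: | 204 0-2 | 203 2-9 | 200 9-20 | 202 20-29 | 201 29-30 |
Completion: 200=20  201=30  202=29  203=9  204=2
Turnaround (C−A): 200=20  201=30  202=29  203=9  204=2
Turnaround times: 200=20, 201=30, 202=29, 203=9, 204=2
Average turnaround = (20+30+29+9+2) / 5 = 90/5 = 18.00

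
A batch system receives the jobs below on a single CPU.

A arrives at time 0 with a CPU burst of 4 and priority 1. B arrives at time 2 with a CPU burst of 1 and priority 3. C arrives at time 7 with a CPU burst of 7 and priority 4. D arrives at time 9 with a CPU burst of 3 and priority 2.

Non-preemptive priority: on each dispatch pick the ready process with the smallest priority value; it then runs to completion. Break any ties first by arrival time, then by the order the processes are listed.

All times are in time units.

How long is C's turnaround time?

7

Schedule: | A 0-4 | B 4-5 | idle 5-7 | C 7-14 | D 14-17 |
Completion: A=4  B=5  C=14  D=17
Turnaround(C) = completion − arrival = 14 − 7 = 7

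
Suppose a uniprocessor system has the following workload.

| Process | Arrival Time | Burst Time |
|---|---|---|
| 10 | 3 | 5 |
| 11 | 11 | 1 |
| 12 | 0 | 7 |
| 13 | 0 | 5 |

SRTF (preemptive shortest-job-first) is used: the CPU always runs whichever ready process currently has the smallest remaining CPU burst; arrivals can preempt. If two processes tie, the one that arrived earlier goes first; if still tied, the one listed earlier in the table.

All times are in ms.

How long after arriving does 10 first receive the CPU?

2

Schedule: | 13 0-5 | 10 5-10 | 12 10-11 | 11 11-12 | 12 12-18 |
Completion: 10=10  11=12  12=18  13=5
Turnaround (C−A): 10=7  11=1  12=18  13=5
Response(10) = first start − arrival = 5 − 3 = 2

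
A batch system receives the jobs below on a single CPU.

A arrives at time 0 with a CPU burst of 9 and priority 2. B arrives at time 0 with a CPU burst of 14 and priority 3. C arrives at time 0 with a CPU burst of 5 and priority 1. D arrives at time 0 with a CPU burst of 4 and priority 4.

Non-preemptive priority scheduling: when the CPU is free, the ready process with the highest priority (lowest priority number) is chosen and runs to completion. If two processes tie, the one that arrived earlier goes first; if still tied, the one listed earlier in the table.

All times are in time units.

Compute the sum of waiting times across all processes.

Timeline: | C 0-5 | A 5-14 | B 14-28 | D 28-32 |
Completion: A=14  B=28  C=5  D=32
Turnaround (C−A): A=14  B=28  C=5  D=32
Waiting = turnaround − burst: A=5, B=14, C=0, D=28
Total waiting = 5 + 14 + 0 + 28 = 47

47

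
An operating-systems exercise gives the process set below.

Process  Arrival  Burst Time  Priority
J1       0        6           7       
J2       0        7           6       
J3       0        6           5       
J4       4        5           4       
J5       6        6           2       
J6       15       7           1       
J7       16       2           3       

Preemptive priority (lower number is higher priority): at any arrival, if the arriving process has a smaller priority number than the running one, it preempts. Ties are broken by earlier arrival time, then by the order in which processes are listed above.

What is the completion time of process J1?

Schedule: | J3 0-4 | J4 4-6 | J5 6-12 | J4 12-15 | J6 15-22 | J7 22-24 | J3 24-26 | J2 26-33 | J1 33-39 |
Completion: J1=39  J2=33  J3=26  J4=15  J5=12  J6=22  J7=24
Turnaround (C−A): J1=39  J2=33  J3=26  J4=11  J5=6  J6=7  J7=8

39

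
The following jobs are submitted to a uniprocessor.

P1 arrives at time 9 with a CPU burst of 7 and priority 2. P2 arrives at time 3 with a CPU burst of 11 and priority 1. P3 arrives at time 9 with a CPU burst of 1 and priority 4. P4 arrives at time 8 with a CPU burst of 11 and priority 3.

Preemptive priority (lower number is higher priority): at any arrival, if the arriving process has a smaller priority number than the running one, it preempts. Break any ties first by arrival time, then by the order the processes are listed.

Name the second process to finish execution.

Timeline: | idle 0-3 | P2 3-14 | P1 14-21 | P4 21-32 | P3 32-33 |
Completion: P1=21  P2=14  P3=33  P4=32
Finish order: P2 → P1 → P4 → P3

P1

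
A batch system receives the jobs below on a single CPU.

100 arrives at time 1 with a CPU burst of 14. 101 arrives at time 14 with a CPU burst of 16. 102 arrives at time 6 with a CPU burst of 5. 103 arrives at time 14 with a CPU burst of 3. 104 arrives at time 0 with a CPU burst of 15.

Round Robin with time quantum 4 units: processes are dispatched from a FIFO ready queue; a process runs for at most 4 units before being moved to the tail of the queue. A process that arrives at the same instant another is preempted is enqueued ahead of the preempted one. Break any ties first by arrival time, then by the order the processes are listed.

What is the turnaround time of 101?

Timeline: | 104 0-4 | 100 4-8 | 104 8-12 | 102 12-16 | 100 16-20 | 104 20-24 | 101 24-28 | 103 28-31 | 102 31-32 | 100 32-36 | 104 36-39 | 101 39-43 | 100 43-45 | 101 45-53 |
Completion: 100=45  101=53  102=32  103=31  104=39
Turnaround(101) = completion − arrival = 53 − 14 = 39

39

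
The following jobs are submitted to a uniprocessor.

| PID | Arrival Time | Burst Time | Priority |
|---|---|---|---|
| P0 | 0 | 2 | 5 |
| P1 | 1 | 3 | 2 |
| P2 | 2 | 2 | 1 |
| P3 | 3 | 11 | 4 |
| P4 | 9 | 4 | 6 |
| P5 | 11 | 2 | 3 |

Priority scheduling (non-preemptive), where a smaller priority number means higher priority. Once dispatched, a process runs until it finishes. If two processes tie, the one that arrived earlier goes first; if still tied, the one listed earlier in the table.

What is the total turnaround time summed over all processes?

49

Schedule: | P0 0-2 | P2 2-4 | P1 4-7 | P3 7-18 | P5 18-20 | P4 20-24 |
Completion: P0=2  P1=7  P2=4  P3=18  P4=24  P5=20
Turnaround (C−A): P0=2  P1=6  P2=2  P3=15  P4=15  P5=9
Turnaround = completion − arrival: P0=2, P1=6, P2=2, P3=15, P4=15, P5=9
Total turnaround = 2 + 6 + 2 + 15 + 15 + 9 = 49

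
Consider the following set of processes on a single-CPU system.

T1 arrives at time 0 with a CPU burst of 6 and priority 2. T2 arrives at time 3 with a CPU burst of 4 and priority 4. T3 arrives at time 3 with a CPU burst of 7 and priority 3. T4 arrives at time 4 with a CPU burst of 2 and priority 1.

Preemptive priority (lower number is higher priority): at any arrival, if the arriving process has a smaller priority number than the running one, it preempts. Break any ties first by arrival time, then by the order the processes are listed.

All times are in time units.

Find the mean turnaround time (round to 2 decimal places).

9.50

Timeline: | T1 0-4 | T4 4-6 | T1 6-8 | T3 8-15 | T2 15-19 |
Completion: T1=8  T2=19  T3=15  T4=6
Turnaround (C−A): T1=8  T2=16  T3=12  T4=2
Turnaround times: T1=8, T2=16, T3=12, T4=2
Average turnaround = (8+16+12+2) / 4 = 38/4 = 9.50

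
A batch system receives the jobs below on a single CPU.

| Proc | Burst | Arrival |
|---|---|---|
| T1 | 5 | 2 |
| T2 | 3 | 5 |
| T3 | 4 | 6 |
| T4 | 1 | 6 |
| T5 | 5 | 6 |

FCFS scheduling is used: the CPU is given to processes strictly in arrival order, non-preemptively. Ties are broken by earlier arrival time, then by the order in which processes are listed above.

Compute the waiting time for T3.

4

Schedule: | idle 0-2 | T1 2-7 | T2 7-10 | T3 10-14 | T4 14-15 | T5 15-20 |
Completion: T1=7  T2=10  T3=14  T4=15  T5=20
Waiting(T3) = turnaround − burst = 8 − 4 = 4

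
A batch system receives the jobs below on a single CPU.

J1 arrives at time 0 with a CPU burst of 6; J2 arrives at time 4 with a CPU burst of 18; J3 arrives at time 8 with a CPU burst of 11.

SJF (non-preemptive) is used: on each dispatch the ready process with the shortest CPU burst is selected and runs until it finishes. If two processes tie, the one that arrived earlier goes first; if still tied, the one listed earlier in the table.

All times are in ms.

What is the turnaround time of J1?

Timeline: | J1 0-6 | J2 6-24 | J3 24-35 |
Completion: J1=6  J2=24  J3=35
Turnaround (C−A): J1=6  J2=20  J3=27
Turnaround(J1) = completion − arrival = 6 − 0 = 6

6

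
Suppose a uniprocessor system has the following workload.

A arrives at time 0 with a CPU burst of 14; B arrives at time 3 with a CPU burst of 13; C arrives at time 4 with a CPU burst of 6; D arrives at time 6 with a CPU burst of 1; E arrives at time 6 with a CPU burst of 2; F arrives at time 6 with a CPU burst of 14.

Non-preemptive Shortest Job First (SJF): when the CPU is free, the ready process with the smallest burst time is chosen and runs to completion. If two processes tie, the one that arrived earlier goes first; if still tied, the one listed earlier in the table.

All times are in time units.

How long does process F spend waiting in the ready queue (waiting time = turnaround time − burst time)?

Gantt: | A 0-14 | D 14-15 | E 15-17 | C 17-23 | B 23-36 | F 36-50 |
Completion: A=14  B=36  C=23  D=15  E=17  F=50
Turnaround (C−A): A=14  B=33  C=19  D=9  E=11  F=44
Waiting(F) = turnaround − burst = 44 − 14 = 30

30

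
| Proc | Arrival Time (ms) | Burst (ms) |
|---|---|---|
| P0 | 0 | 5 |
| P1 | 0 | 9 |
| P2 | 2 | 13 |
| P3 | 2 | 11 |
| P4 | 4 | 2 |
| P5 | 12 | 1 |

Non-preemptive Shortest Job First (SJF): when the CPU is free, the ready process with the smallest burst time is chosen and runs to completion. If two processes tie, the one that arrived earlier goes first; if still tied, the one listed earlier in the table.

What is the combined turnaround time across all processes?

94

Schedule: | P0 0-5 | P4 5-7 | P1 7-16 | P5 16-17 | P3 17-28 | P2 28-41 |
Completion: P0=5  P1=16  P2=41  P3=28  P4=7  P5=17
Turnaround = completion − arrival: P0=5, P1=16, P2=39, P3=26, P4=3, P5=5
Total turnaround = 5 + 16 + 39 + 26 + 3 + 5 = 94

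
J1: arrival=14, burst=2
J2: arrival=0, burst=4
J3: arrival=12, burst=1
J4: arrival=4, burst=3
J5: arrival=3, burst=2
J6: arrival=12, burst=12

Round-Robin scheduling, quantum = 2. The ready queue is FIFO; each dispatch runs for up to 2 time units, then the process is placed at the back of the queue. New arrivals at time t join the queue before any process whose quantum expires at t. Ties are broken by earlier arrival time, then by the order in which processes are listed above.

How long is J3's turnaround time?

1

Timeline: | J2 0-4 | J5 4-6 | J4 6-9 | idle 9-12 | J3 12-13 | J6 13-15 | J1 15-17 | J6 17-27 |
Completion: J1=17  J2=4  J3=13  J4=9  J5=6  J6=27
Turnaround (C−A): J1=3  J2=4  J3=1  J4=5  J5=3  J6=15
Turnaround(J3) = completion − arrival = 13 − 12 = 1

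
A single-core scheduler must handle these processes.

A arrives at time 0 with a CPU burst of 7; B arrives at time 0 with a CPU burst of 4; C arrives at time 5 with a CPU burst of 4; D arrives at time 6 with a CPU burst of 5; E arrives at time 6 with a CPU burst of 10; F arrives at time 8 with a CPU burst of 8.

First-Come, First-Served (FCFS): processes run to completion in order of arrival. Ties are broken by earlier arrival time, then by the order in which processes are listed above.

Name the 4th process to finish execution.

D

Schedule: | A 0-7 | B 7-11 | C 11-15 | D 15-20 | E 20-30 | F 30-38 |
Completion: A=7  B=11  C=15  D=20  E=30  F=38
Turnaround (C−A): A=7  B=11  C=10  D=14  E=24  F=30
Finish order: A → B → C → D → E → F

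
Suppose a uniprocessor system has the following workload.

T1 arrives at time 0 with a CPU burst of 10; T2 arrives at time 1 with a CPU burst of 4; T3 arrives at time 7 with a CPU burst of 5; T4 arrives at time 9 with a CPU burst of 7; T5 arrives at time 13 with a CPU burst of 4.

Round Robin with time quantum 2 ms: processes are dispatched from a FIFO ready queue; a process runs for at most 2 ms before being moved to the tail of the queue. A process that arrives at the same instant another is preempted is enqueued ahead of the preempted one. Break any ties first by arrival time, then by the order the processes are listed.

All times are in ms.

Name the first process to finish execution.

T2

Timeline: | T1 0-2 | T2 2-4 | T1 4-6 | T2 6-8 | T1 8-10 | T3 10-12 | T4 12-14 | T1 14-16 | T3 16-18 | T5 18-20 | T4 20-22 | T1 22-24 | T3 24-25 | T5 25-27 | T4 27-30 |
Completion: T1=24  T2=8  T3=25  T4=30  T5=27
Finish order: T2 → T1 → T3 → T5 → T4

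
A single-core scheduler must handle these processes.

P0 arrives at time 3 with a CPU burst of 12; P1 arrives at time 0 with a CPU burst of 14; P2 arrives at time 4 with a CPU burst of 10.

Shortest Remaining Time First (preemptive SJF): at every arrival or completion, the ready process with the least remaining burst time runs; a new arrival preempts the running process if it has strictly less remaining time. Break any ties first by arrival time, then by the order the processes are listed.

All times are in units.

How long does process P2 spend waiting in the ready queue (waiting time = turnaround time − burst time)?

Timeline: | P1 0-14 | P2 14-24 | P0 24-36 |
Completion: P0=36  P1=14  P2=24
Turnaround (C−A): P0=33  P1=14  P2=20
Waiting(P2) = turnaround − burst = 20 − 10 = 10

10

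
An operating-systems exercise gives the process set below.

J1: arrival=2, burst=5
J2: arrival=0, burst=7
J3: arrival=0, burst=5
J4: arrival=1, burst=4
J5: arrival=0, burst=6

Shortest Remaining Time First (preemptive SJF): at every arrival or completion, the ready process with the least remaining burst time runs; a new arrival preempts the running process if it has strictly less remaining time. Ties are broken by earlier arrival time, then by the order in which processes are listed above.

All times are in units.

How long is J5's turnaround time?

20

Schedule: | J3 0-5 | J4 5-9 | J1 9-14 | J5 14-20 | J2 20-27 |
Completion: J1=14  J2=27  J3=5  J4=9  J5=20
Turnaround(J5) = completion − arrival = 20 − 0 = 20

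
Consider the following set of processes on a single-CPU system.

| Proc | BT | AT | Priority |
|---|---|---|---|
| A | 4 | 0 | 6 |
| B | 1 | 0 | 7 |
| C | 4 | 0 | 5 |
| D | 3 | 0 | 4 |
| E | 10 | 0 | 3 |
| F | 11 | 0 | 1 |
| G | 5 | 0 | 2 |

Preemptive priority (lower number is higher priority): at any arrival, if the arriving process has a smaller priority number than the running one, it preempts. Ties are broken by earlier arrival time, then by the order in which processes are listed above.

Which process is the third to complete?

Schedule: | F 0-11 | G 11-16 | E 16-26 | D 26-29 | C 29-33 | A 33-37 | B 37-38 |
Completion: A=37  B=38  C=33  D=29  E=26  F=11  G=16
Finish order: F → G → E → D → C → A → B

E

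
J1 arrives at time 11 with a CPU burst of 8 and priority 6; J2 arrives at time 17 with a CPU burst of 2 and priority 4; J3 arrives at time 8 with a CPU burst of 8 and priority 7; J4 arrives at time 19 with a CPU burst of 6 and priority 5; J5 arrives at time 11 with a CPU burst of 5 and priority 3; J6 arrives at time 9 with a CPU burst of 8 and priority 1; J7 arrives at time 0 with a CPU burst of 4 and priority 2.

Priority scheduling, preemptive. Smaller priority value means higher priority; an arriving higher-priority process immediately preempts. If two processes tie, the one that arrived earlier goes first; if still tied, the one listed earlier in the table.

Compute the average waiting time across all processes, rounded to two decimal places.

9.14

Gantt: | J7 0-4 | idle 4-8 | J3 8-9 | J6 9-17 | J5 17-22 | J2 22-24 | J4 24-30 | J1 30-38 | J3 38-45 |
Completion: J1=38  J2=24  J3=45  J4=30  J5=22  J6=17  J7=4
Turnaround (C−A): J1=27  J2=7  J3=37  J4=11  J5=11  J6=8  J7=4
Waiting times: J1=19, J2=5, J3=29, J4=5, J5=6, J6=0, J7=0
Average waiting = (19+5+29+5+6+0+0) / 7 = 64/7 = 9.14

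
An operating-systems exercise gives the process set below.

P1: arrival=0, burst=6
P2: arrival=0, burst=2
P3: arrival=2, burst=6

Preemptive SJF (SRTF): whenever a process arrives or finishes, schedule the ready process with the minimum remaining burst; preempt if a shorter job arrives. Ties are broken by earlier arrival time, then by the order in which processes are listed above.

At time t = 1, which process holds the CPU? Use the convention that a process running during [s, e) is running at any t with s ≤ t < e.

P2

Schedule: | P2 0-2 | P1 2-8 | P3 8-14 |
Completion: P1=8  P2=2  P3=14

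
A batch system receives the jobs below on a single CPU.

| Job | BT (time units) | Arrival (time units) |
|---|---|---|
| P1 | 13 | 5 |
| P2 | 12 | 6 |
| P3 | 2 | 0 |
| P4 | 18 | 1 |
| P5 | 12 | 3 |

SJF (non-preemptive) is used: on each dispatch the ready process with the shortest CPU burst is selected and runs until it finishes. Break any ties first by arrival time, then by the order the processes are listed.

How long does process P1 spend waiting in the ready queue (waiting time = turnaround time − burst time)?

39

Schedule: | P3 0-2 | P4 2-20 | P5 20-32 | P2 32-44 | P1 44-57 |
Completion: P1=57  P2=44  P3=2  P4=20  P5=32
Waiting(P1) = turnaround − burst = 52 − 13 = 39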